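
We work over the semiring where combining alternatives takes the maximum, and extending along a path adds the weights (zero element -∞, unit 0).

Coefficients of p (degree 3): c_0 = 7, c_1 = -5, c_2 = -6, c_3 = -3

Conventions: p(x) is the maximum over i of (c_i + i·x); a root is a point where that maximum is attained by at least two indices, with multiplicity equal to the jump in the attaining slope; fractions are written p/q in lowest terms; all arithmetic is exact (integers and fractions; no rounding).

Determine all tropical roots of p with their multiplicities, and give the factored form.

hull edge (i=0, c=7) to (i=3, c=-3): slope -10/3, span 3
Factored form: p(x) = -3 ⊗ (x ⊕ 10/3) ⊗ (x ⊕ 10/3) ⊗ (x ⊕ 10/3)
Answer: roots = 10/3 (mult 3)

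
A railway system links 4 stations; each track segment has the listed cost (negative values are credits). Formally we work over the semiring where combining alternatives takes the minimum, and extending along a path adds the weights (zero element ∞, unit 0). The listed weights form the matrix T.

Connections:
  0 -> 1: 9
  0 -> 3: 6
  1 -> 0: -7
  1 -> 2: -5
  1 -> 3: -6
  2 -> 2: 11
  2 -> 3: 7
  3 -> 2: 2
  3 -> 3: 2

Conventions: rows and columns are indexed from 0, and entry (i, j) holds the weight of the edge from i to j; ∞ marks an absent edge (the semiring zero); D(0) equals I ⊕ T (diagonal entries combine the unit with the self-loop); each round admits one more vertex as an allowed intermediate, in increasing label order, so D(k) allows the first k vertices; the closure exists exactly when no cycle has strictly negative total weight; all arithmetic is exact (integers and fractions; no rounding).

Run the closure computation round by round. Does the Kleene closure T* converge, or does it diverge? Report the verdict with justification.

D(0):
  [0, 9, ∞, 6]
  [-7, 0, -5, -6]
  [∞, ∞, 0, 7]
  [∞, ∞, 2, 0]
D(1):
  [0, 9, ∞, 6]
  [-7, 0, -5, -6]
  [∞, ∞, 0, 7]
  [∞, ∞, 2, 0]
D(2):
  [0, 9, 4, 3]
  [-7, 0, -5, -6]
  [∞, ∞, 0, 7]
  [∞, ∞, 2, 0]
D(3):
  [0, 9, 4, 3]
  [-7, 0, -5, -6]
  [∞, ∞, 0, 7]
  [∞, ∞, 2, 0]
D(4):
  [0, 9, 4, 3]
  [-7, 0, -5, -6]
  [∞, ∞, 0, 7]
  [∞, ∞, 2, 0]
Key observation: every diagonal entry stays at the unit through all rounds, so no improving cycle exists.
Answer: CONVERGES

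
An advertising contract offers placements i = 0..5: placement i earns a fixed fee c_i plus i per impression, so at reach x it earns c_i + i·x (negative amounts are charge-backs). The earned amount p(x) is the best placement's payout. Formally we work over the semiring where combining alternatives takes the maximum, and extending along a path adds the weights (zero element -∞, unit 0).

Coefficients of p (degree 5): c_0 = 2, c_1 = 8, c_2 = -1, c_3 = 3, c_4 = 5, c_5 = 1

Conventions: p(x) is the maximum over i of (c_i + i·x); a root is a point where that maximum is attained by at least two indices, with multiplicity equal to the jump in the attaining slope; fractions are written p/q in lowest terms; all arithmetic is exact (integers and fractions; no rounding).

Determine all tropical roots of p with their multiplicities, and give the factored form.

hull edge (i=0, c=2) to (i=1, c=8): slope 6, span 1
hull edge (i=1, c=8) to (i=4, c=5): slope -1, span 3
hull edge (i=4, c=5) to (i=5, c=1): slope -4, span 1
Factored form: p(x) = 1 ⊗ (x ⊕ (-6)) ⊗ (x ⊕ 1) ⊗ (x ⊕ 1) ⊗ (x ⊕ 1) ⊗ (x ⊕ 4)
Answer: roots = -6 (mult 1), 1 (mult 3), 4 (mult 1)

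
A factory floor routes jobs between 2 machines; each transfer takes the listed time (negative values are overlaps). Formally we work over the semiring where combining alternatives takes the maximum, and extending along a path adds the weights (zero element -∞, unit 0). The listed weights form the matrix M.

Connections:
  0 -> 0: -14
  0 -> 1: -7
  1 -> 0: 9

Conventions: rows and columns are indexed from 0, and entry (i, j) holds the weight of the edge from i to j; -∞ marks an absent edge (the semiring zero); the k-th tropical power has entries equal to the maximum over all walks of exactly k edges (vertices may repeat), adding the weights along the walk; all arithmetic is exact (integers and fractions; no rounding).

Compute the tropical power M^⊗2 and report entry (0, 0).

M^⊗2:
  [2, -21]
  [-5, 2]
Key observation: the optimum is the walk 0->1->0, with weight (-7) + 9 = 2.
Optimal value attained by: walk 0->1->0.
Answer: (M^⊗2)[0][0] = 2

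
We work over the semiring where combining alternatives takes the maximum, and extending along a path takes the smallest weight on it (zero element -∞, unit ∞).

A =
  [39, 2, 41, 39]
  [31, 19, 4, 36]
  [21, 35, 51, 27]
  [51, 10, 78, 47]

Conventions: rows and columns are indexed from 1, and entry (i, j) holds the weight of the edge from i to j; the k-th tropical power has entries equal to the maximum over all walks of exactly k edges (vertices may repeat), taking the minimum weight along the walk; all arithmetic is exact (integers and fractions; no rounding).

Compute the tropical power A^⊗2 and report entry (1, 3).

A^⊗2:
  [39, 35, 41, 39]
  [36, 19, 36, 36]
  [31, 35, 51, 35]
  [47, 35, 51, 47]
Key observation: the optimum is the walk 1->3->3, with weight 41 min 51 = 41.
Optimal value attained by: walk 1->3->3.
Answer: (A^⊗2)[1][3] = 41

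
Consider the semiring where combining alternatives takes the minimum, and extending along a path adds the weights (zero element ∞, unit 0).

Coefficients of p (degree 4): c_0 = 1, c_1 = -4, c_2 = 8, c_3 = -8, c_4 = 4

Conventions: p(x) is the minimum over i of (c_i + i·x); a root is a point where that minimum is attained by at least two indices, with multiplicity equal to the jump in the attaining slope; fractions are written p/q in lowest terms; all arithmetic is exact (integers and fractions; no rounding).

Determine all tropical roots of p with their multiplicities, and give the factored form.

hull edge (i=0, c=1) to (i=1, c=-4): slope -5, span 1
hull edge (i=1, c=-4) to (i=3, c=-8): slope -2, span 2
hull edge (i=3, c=-8) to (i=4, c=4): slope 12, span 1
Factored form: p(x) = 4 ⊗ (x ⊕ (-12)) ⊗ (x ⊕ 2) ⊗ (x ⊕ 2) ⊗ (x ⊕ 5)
Answer: roots = -12 (mult 1), 2 (mult 2), 5 (mult 1)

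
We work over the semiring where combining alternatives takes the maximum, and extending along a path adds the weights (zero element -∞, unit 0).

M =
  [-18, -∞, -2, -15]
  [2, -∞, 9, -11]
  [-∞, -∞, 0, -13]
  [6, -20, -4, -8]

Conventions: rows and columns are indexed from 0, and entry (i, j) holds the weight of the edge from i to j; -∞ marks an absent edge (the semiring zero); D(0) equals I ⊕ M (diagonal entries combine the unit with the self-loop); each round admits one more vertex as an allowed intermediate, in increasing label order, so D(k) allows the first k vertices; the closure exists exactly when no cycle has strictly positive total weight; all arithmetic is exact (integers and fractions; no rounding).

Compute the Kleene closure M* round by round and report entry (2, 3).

D(0):
  [0, -∞, -2, -15]
  [2, 0, 9, -11]
  [-∞, -∞, 0, -13]
  [6, -20, -4, 0]
D(1):
  [0, -∞, -2, -15]
  [2, 0, 9, -11]
  [-∞, -∞, 0, -13]
  [6, -20, 4, 0]
D(2):
  [0, -∞, -2, -15]
  [2, 0, 9, -11]
  [-∞, -∞, 0, -13]
  [6, -20, 4, 0]
D(3):
  [0, -∞, -2, -15]
  [2, 0, 9, -4]
  [-∞, -∞, 0, -13]
  [6, -20, 4, 0]
D(4):
  [0, -35, -2, -15]
  [2, 0, 9, -4]
  [-7, -33, 0, -13]
  [6, -20, 4, 0]
Answer: M*[2][3] = -13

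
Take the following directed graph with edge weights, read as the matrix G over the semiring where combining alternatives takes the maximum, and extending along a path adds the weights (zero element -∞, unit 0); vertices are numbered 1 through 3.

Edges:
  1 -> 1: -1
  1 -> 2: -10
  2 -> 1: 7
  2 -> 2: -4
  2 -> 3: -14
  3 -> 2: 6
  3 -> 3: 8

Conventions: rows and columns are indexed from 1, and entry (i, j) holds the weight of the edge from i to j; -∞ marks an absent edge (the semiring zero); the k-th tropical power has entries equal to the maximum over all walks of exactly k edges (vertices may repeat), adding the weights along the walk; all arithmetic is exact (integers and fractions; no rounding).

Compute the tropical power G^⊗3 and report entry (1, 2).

G^⊗2:
  [-2, -11, -24]
  [6, -3, -6]
  [13, 14, 16]
G^⊗3:
  [-3, -12, -16]
  [5, 0, 2]
  [21, 22, 24]
Key observation: the optimum is the walk 1->1->1->2, with weight (-1) + (-1) + (-10) = -12.
Optimal value attained by: walk 1->1->1->2.
Answer: (G^⊗3)[1][2] = -12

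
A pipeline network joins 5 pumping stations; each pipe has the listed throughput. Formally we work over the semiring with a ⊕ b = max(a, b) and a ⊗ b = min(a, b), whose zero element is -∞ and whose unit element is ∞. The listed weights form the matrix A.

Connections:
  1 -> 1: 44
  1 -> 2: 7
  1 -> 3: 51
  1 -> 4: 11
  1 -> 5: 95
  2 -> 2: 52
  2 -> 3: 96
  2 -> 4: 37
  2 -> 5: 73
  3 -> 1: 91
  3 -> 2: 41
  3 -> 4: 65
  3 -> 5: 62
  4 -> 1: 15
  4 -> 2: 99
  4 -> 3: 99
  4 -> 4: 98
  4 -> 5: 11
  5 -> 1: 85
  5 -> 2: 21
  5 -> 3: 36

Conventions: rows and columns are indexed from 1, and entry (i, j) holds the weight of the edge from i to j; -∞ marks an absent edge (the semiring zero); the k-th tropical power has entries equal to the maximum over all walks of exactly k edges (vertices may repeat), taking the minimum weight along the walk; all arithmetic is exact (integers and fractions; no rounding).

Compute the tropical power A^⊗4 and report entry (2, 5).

A^⊗2:
  [85, 41, 44, 51, 51]
  [91, 52, 52, 65, 62]
  [62, 65, 65, 65, 91]
  [91, 98, 98, 98, 73]
  [44, 36, 51, 36, 85]
A^⊗3:
  [51, 51, 51, 51, 85]
  [62, 65, 65, 65, 91]
  [85, 65, 65, 65, 65]
  [91, 98, 98, 98, 91]
  [85, 41, 44, 51, 51]
A^⊗4:
  [85, 51, 51, 51, 51]
  [85, 65, 65, 65, 65]
  [65, 65, 65, 65, 85]
  [91, 98, 98, 98, 91]
  [51, 51, 51, 51, 85]
Key observation: the optimum is the walk 2->3->4->2->5, with weight 96 min 65 min 99 min 73 = 65.
Optimal value attained by: walk 2->3->4->2->5.
Answer: (A^⊗4)[2][5] = 65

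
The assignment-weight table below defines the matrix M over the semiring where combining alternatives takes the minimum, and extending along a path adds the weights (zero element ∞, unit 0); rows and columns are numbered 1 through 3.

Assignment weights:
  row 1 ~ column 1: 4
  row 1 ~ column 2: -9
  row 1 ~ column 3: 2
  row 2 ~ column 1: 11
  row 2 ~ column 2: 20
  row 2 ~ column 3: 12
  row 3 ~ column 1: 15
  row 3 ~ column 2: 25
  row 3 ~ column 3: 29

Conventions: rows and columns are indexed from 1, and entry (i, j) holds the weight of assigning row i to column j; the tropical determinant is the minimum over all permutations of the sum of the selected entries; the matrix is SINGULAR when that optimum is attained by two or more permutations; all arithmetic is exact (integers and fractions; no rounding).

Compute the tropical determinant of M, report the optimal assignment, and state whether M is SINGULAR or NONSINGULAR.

σ = (1, 2, 3): 4 + 20 + 29 = 53
σ = (1, 3, 2): 4 + 12 + 25 = 41
σ = (2, 1, 3): (-9) + 11 + 29 = 31
σ = (2, 3, 1): (-9) + 12 + 15 = 18
σ = (3, 1, 2): 2 + 11 + 25 = 38
σ = (3, 2, 1): 2 + 20 + 15 = 37
Optimal value attained by: σ = (2, 3, 1).
Answer: det⊕(M) = 18; verdict: NONSINGULAR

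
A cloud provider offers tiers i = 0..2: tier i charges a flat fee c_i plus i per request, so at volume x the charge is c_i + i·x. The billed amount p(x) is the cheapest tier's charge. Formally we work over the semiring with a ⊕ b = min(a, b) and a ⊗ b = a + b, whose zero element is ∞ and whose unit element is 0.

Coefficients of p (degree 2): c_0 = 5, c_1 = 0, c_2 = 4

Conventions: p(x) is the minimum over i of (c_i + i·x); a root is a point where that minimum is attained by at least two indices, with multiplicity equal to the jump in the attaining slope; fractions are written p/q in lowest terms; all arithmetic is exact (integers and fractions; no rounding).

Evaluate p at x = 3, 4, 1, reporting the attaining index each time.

p(3) = min(5+0·3=5, 0+1·3=3, 4+2·3=10) = 3 (attained by i=1)
p(4) = min(5+0·4=5, 0+1·4=4, 4+2·4=12) = 4 (attained by i=1)
p(1) = min(5+0·1=5, 0+1·1=1, 4+2·1=6) = 1 (attained by i=1)
Answer: p(3) = 3; p(4) = 4; p(1) = 1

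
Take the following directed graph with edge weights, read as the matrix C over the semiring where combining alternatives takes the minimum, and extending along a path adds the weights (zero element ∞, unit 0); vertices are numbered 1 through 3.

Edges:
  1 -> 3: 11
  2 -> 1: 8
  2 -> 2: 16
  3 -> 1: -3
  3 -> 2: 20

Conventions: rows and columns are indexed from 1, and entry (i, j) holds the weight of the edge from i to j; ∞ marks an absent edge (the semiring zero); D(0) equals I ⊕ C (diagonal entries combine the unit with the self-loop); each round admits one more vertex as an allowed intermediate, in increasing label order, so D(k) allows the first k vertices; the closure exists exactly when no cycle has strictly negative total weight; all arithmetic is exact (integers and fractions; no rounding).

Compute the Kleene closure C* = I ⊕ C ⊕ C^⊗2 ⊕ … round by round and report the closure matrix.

D(0):
  [0, ∞, 11]
  [8, 0, ∞]
  [-3, 20, 0]
D(1):
  [0, ∞, 11]
  [8, 0, 19]
  [-3, 20, 0]
D(2):
  [0, ∞, 11]
  [8, 0, 19]
  [-3, 20, 0]
D(3):
  [0, 31, 11]
  [8, 0, 19]
  [-3, 20, 0]
Answer: C* = [[0, 31, 11], [8, 0, 19], [-3, 20, 0]]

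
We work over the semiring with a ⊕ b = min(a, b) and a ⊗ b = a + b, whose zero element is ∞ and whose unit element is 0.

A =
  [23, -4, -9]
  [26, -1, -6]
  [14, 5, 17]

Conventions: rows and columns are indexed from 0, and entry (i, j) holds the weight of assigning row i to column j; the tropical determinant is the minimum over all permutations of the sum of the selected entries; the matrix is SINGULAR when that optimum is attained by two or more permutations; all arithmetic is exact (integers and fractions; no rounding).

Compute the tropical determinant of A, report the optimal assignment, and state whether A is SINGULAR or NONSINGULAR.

σ = (0, 1, 2): 23 + (-1) + 17 = 39
σ = (0, 2, 1): 23 + (-6) + 5 = 22
σ = (1, 0, 2): (-4) + 26 + 17 = 39
σ = (1, 2, 0): (-4) + (-6) + 14 = 4
σ = (2, 0, 1): (-9) + 26 + 5 = 22
σ = (2, 1, 0): (-9) + (-1) + 14 = 4
Optimal value attained by: σ = (1, 2, 0).
Answer: det⊕(A) = 4; verdict: SINGULAR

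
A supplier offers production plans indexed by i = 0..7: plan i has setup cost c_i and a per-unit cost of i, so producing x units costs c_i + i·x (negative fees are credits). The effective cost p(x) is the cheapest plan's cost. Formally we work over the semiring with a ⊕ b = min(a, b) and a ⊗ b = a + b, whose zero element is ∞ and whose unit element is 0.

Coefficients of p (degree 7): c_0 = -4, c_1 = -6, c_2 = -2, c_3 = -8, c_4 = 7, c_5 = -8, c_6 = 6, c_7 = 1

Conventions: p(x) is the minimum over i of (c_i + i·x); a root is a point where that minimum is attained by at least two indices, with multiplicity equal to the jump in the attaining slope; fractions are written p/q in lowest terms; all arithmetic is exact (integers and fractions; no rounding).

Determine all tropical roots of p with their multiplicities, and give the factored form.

hull edge (i=0, c=-4) to (i=1, c=-6): slope -2, span 1
hull edge (i=1, c=-6) to (i=3, c=-8): slope -1, span 2
hull edge (i=3, c=-8) to (i=5, c=-8): slope 0, span 2
hull edge (i=5, c=-8) to (i=7, c=1): slope 9/2, span 2
Factored form: p(x) = 1 ⊗ (x ⊕ (-9/2)) ⊗ (x ⊕ (-9/2)) ⊗ (x ⊕ 0) ⊗ (x ⊕ 0) ⊗ (x ⊕ 1) ⊗ (x ⊕ 1) ⊗ (x ⊕ 2)
Answer: roots = -9/2 (mult 2), 0 (mult 2), 1 (mult 2), 2 (mult 1)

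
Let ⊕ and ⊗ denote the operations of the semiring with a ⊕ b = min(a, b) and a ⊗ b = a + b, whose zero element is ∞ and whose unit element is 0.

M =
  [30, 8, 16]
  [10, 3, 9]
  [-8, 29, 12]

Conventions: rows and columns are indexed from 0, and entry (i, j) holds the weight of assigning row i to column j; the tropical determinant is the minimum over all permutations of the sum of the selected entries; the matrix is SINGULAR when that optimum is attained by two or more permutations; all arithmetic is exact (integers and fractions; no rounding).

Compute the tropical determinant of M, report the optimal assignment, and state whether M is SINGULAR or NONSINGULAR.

σ = (0, 1, 2): 30 + 3 + 12 = 45
σ = (0, 2, 1): 30 + 9 + 29 = 68
σ = (1, 0, 2): 8 + 10 + 12 = 30
σ = (1, 2, 0): 8 + 9 + (-8) = 9
σ = (2, 0, 1): 16 + 10 + 29 = 55
σ = (2, 1, 0): 16 + 3 + (-8) = 11
Optimal value attained by: σ = (1, 2, 0).
Answer: det⊕(M) = 9; verdict: NONSINGULAR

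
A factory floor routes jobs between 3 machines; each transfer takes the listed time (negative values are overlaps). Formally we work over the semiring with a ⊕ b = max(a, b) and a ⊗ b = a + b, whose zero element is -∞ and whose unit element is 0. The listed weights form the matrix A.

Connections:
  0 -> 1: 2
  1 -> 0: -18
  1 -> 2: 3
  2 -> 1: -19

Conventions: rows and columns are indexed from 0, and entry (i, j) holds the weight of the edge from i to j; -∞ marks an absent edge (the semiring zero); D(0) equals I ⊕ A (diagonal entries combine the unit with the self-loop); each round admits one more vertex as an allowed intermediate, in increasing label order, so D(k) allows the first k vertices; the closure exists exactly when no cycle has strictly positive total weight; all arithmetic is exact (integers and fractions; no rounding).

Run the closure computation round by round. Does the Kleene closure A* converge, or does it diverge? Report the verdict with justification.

D(0):
  [0, 2, -∞]
  [-18, 0, 3]
  [-∞, -19, 0]
D(1):
  [0, 2, -∞]
  [-18, 0, 3]
  [-∞, -19, 0]
D(2):
  [0, 2, 5]
  [-18, 0, 3]
  [-37, -19, 0]
D(3):
  [0, 2, 5]
  [-18, 0, 3]
  [-37, -19, 0]
Key observation: every diagonal entry stays at the unit through all rounds, so no improving cycle exists.
Answer: CONVERGES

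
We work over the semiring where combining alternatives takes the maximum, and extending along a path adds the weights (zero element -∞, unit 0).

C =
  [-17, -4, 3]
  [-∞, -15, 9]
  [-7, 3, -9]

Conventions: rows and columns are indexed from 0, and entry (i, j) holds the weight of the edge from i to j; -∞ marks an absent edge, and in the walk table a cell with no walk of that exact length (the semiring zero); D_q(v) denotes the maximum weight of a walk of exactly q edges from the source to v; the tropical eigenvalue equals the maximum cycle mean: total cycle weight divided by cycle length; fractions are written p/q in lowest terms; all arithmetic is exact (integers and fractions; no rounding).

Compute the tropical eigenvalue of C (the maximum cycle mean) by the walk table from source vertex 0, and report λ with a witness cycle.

q=0: [0, -∞, -∞]
q=1: [-17, -4, 3]
q=2: [-4, 6, 5]
q=3: [-2, 8, 15]
Optimal cycle mean attained by: cycle 1->2->1, total 9 + 3, length 2.
Answer: λ = 6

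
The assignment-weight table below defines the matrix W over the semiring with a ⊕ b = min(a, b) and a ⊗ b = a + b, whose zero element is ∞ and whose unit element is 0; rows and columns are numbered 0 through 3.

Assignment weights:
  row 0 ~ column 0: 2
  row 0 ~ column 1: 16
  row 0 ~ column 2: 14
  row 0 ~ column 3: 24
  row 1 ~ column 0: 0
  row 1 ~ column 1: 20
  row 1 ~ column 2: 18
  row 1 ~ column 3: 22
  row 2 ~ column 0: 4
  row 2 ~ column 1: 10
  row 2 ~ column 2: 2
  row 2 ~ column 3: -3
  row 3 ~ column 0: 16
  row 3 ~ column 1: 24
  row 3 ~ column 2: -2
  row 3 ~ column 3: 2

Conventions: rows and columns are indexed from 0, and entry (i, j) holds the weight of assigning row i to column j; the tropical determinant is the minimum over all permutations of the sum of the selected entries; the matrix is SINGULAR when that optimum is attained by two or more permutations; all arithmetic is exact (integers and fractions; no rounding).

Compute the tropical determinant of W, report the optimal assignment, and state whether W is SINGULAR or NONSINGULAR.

σ = (0, 1, 2, 3): 2 + 20 + 2 + 2 = 26
σ = (0, 1, 3, 2): 2 + 20 + (-3) + (-2) = 17
σ = (0, 2, 1, 3): 2 + 18 + 10 + 2 = 32
σ = (0, 2, 3, 1): 2 + 18 + (-3) + 24 = 41
σ = (0, 3, 1, 2): 2 + 22 + 10 + (-2) = 32
σ = (0, 3, 2, 1): 2 + 22 + 2 + 24 = 50
σ = (1, 0, 2, 3): 16 + 0 + 2 + 2 = 20
σ = (1, 0, 3, 2): 16 + 0 + (-3) + (-2) = 11
σ = (1, 2, 0, 3): 16 + 18 + 4 + 2 = 40
σ = (1, 2, 3, 0): 16 + 18 + (-3) + 16 = 47
σ = (1, 3, 0, 2): 16 + 22 + 4 + (-2) = 40
σ = (1, 3, 2, 0): 16 + 22 + 2 + 16 = 56
σ = (2, 0, 1, 3): 14 + 0 + 10 + 2 = 26
σ = (2, 0, 3, 1): 14 + 0 + (-3) + 24 = 35
σ = (2, 1, 0, 3): 14 + 20 + 4 + 2 = 40
σ = (2, 1, 3, 0): 14 + 20 + (-3) + 16 = 47
σ = (2, 3, 0, 1): 14 + 22 + 4 + 24 = 64
σ = (2, 3, 1, 0): 14 + 22 + 10 + 16 = 62
σ = (3, 0, 1, 2): 24 + 0 + 10 + (-2) = 32
σ = (3, 0, 2, 1): 24 + 0 + 2 + 24 = 50
σ = (3, 1, 0, 2): 24 + 20 + 4 + (-2) = 46
σ = (3, 1, 2, 0): 24 + 20 + 2 + 16 = 62
σ = (3, 2, 0, 1): 24 + 18 + 4 + 24 = 70
σ = (3, 2, 1, 0): 24 + 18 + 10 + 16 = 68
Optimal value attained by: σ = (1, 0, 3, 2).
Answer: det⊕(W) = 11; verdict: NONSINGULAR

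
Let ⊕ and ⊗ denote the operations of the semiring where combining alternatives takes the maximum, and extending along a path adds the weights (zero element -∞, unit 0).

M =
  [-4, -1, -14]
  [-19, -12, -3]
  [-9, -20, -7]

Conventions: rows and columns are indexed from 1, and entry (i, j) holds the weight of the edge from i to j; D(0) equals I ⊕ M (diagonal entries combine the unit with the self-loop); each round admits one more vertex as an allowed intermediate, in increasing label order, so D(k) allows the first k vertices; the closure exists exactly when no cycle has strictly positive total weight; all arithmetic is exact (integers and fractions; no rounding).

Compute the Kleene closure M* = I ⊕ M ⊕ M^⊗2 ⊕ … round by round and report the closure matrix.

D(0):
  [0, -1, -14]
  [-19, 0, -3]
  [-9, -20, 0]
D(1):
  [0, -1, -14]
  [-19, 0, -3]
  [-9, -10, 0]
D(2):
  [0, -1, -4]
  [-19, 0, -3]
  [-9, -10, 0]
D(3):
  [0, -1, -4]
  [-12, 0, -3]
  [-9, -10, 0]
Answer: M* = [[0, -1, -4], [-12, 0, -3], [-9, -10, 0]]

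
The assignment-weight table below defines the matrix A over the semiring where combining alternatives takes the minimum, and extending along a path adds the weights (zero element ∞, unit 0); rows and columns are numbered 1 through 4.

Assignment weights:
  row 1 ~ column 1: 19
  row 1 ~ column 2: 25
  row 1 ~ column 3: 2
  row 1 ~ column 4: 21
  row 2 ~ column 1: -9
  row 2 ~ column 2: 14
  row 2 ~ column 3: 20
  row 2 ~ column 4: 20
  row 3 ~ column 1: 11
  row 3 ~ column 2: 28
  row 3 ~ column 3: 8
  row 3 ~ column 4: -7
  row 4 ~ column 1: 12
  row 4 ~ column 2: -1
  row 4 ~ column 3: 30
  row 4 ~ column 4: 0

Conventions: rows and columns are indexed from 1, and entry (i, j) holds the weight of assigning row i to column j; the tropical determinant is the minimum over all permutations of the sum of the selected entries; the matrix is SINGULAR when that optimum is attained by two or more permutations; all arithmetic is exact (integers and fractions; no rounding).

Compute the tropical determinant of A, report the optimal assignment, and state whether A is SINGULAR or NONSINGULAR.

σ = (1, 2, 3, 4): 19 + 14 + 8 + 0 = 41
σ = (1, 2, 4, 3): 19 + 14 + (-7) + 30 = 56
σ = (1, 3, 2, 4): 19 + 20 + 28 + 0 = 67
σ = (1, 3, 4, 2): 19 + 20 + (-7) + (-1) = 31
σ = (1, 4, 2, 3): 19 + 20 + 28 + 30 = 97
σ = (1, 4, 3, 2): 19 + 20 + 8 + (-1) = 46
σ = (2, 1, 3, 4): 25 + (-9) + 8 + 0 = 24
σ = (2, 1, 4, 3): 25 + (-9) + (-7) + 30 = 39
σ = (2, 3, 1, 4): 25 + 20 + 11 + 0 = 56
σ = (2, 3, 4, 1): 25 + 20 + (-7) + 12 = 50
σ = (2, 4, 1, 3): 25 + 20 + 11 + 30 = 86
σ = (2, 4, 3, 1): 25 + 20 + 8 + 12 = 65
σ = (3, 1, 2, 4): 2 + (-9) + 28 + 0 = 21
σ = (3, 1, 4, 2): 2 + (-9) + (-7) + (-1) = -15
σ = (3, 2, 1, 4): 2 + 14 + 11 + 0 = 27
σ = (3, 2, 4, 1): 2 + 14 + (-7) + 12 = 21
σ = (3, 4, 1, 2): 2 + 20 + 11 + (-1) = 32
σ = (3, 4, 2, 1): 2 + 20 + 28 + 12 = 62
σ = (4, 1, 2, 3): 21 + (-9) + 28 + 30 = 70
σ = (4, 1, 3, 2): 21 + (-9) + 8 + (-1) = 19
σ = (4, 2, 1, 3): 21 + 14 + 11 + 30 = 76
σ = (4, 2, 3, 1): 21 + 14 + 8 + 12 = 55
σ = (4, 3, 1, 2): 21 + 20 + 11 + (-1) = 51
σ = (4, 3, 2, 1): 21 + 20 + 28 + 12 = 81
Optimal value attained by: σ = (3, 1, 4, 2).
Answer: det⊕(A) = -15; verdict: NONSINGULAR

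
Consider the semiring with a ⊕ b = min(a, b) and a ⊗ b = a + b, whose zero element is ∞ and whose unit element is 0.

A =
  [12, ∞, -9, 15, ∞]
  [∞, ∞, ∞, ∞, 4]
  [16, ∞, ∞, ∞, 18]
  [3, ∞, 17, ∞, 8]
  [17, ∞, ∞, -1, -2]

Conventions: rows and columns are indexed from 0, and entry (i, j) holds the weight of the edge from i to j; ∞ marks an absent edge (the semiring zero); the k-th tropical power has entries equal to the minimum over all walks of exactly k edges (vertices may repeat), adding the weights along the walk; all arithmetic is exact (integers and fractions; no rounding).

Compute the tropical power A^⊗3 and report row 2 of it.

A^⊗2:
  [7, ∞, 3, 27, 9]
  [21, ∞, ∞, 3, 2]
  [28, ∞, 7, 17, 16]
  [15, ∞, -6, 7, 6]
  [2, ∞, 8, -3, -4]
A^⊗3:
  [19, ∞, -2, 8, 7]
  [6, ∞, 12, 1, 0]
  [20, ∞, 19, 15, 14]
  [10, ∞, 6, 5, 4]
  [0, ∞, -7, -5, -6]
Answer: row 2 of A^⊗3 = [20, ∞, 19, 15, 14]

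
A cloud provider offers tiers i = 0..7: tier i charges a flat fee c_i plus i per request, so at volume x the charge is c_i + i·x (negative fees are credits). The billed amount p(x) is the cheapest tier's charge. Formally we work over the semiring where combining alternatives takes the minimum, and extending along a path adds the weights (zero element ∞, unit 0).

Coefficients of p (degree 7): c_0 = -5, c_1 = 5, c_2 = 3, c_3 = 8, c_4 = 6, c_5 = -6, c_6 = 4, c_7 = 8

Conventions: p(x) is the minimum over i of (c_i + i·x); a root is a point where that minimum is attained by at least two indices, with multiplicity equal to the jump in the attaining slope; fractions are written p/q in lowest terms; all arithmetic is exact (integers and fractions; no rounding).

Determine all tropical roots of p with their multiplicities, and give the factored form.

hull edge (i=0, c=-5) to (i=5, c=-6): slope -1/5, span 5
hull edge (i=5, c=-6) to (i=7, c=8): slope 7, span 2
Factored form: p(x) = 8 ⊗ (x ⊕ (-7)) ⊗ (x ⊕ (-7)) ⊗ (x ⊕ 1/5) ⊗ (x ⊕ 1/5) ⊗ (x ⊕ 1/5) ⊗ (x ⊕ 1/5) ⊗ (x ⊕ 1/5)
Answer: roots = -7 (mult 2), 1/5 (mult 5)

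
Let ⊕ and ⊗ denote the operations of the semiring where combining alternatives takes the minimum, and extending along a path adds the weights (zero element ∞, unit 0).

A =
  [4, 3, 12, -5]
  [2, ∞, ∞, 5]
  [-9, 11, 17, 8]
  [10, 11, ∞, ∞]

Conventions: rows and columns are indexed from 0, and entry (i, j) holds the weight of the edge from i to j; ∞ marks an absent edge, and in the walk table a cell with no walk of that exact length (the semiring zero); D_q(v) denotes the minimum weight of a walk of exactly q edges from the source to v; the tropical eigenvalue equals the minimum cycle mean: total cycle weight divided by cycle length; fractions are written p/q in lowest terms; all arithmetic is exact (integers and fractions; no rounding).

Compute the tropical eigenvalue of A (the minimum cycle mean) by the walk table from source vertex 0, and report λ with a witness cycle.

q=0: [0, ∞, ∞, ∞]
q=1: [4, 3, 12, -5]
q=2: [3, 6, 16, -1]
q=3: [7, 6, 15, -2]
q=4: [6, 9, 19, 2]
Optimal cycle mean attained by: cycle 0->2->0, total 12 + (-9), length 2.
Answer: λ = 3/2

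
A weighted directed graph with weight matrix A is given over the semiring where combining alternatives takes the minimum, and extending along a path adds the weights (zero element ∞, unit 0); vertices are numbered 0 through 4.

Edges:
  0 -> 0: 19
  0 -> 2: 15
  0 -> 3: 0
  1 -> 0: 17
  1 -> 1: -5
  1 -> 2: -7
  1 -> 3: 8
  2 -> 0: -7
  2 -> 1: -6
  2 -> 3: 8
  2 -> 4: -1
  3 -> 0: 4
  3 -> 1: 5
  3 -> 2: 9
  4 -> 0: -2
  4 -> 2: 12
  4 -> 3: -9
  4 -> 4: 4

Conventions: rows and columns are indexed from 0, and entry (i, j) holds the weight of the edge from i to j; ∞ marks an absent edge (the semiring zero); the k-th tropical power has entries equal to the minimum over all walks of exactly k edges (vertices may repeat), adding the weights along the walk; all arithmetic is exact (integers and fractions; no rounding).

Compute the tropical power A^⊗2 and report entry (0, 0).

A^⊗2:
  [4, 5, 9, 19, 14]
  [-14, -13, -12, 1, -8]
  [-3, -11, -13, -10, 3]
  [2, 0, -2, 4, 8]
  [-5, -4, 0, -5, 8]
Key observation: the optimum is the walk 0->3->0, with weight 0 + 4 = 4.
Optimal value attained by: walk 0->3->0.
Answer: (A^⊗2)[0][0] = 4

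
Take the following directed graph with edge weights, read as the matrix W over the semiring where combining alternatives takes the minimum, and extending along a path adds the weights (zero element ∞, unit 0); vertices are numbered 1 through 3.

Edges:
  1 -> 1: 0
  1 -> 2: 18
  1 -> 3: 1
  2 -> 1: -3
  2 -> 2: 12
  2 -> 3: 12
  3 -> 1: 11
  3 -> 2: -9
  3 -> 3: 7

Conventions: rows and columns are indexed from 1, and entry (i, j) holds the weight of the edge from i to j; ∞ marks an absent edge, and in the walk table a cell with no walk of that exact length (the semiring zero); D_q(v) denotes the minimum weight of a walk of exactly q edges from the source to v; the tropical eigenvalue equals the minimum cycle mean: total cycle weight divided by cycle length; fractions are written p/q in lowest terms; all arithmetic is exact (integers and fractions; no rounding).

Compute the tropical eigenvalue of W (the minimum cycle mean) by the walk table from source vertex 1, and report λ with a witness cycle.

q=0: [0, ∞, ∞]
q=1: [0, 18, 1]
q=2: [0, -8, 1]
q=3: [-11, -8, 1]
Optimal cycle mean attained by: cycle 1->3->2->1, total 1 + (-9) + (-3), length 3.
Answer: λ = -11/3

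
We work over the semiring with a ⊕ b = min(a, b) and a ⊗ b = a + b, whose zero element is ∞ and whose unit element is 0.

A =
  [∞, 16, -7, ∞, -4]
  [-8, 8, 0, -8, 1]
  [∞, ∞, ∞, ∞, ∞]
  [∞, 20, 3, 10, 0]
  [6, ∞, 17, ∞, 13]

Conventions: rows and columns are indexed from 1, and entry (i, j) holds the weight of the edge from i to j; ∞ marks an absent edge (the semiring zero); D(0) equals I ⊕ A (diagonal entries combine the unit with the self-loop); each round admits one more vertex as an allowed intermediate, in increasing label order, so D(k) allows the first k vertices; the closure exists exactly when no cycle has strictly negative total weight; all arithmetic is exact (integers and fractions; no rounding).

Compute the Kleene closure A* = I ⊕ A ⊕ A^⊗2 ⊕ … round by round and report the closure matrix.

D(0):
  [0, 16, -7, ∞, -4]
  [-8, 0, 0, -8, 1]
  [∞, ∞, 0, ∞, ∞]
  [∞, 20, 3, 0, 0]
  [6, ∞, 17, ∞, 0]
D(1):
  [0, 16, -7, ∞, -4]
  [-8, 0, -15, -8, -12]
  [∞, ∞, 0, ∞, ∞]
  [∞, 20, 3, 0, 0]
  [6, 22, -1, ∞, 0]
D(2):
  [0, 16, -7, 8, -4]
  [-8, 0, -15, -8, -12]
  [∞, ∞, 0, ∞, ∞]
  [12, 20, 3, 0, 0]
  [6, 22, -1, 14, 0]
D(3):
  [0, 16, -7, 8, -4]
  [-8, 0, -15, -8, -12]
  [∞, ∞, 0, ∞, ∞]
  [12, 20, 3, 0, 0]
  [6, 22, -1, 14, 0]
D(4):
  [0, 16, -7, 8, -4]
  [-8, 0, -15, -8, -12]
  [∞, ∞, 0, ∞, ∞]
  [12, 20, 3, 0, 0]
  [6, 22, -1, 14, 0]
D(5):
  [0, 16, -7, 8, -4]
  [-8, 0, -15, -8, -12]
  [∞, ∞, 0, ∞, ∞]
  [6, 20, -1, 0, 0]
  [6, 22, -1, 14, 0]
Answer: A* = [[0, 16, -7, 8, -4], [-8, 0, -15, -8, -12], [∞, ∞, 0, ∞, ∞], [6, 20, -1, 0, 0], [6, 22, -1, 14, 0]]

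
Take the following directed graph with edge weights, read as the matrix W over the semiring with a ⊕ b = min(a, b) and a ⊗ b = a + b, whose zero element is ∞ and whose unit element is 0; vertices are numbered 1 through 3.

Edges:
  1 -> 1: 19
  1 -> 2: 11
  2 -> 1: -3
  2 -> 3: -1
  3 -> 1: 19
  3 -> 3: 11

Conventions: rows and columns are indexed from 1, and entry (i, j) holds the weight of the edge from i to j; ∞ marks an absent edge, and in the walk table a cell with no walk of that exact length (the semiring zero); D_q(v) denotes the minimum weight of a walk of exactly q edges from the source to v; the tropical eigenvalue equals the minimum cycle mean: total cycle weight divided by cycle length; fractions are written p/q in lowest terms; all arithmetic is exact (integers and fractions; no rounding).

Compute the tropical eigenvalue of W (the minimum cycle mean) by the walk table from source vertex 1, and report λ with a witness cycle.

q=0: [0, ∞, ∞]
q=1: [19, 11, ∞]
q=2: [8, 30, 10]
q=3: [27, 19, 21]
Optimal cycle mean attained by: cycle 1->2->1, total 11 + (-3), length 2.
Answer: λ = 4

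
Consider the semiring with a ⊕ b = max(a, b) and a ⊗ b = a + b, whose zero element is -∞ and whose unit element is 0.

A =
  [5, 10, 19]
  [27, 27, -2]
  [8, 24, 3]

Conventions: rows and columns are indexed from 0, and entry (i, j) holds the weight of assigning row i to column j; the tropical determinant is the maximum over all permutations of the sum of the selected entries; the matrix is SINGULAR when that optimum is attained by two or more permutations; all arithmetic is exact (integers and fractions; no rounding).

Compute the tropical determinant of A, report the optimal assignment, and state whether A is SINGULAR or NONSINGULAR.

σ = (0, 1, 2): 5 + 27 + 3 = 35
σ = (0, 2, 1): 5 + (-2) + 24 = 27
σ = (1, 0, 2): 10 + 27 + 3 = 40
σ = (1, 2, 0): 10 + (-2) + 8 = 16
σ = (2, 0, 1): 19 + 27 + 24 = 70
σ = (2, 1, 0): 19 + 27 + 8 = 54
Optimal value attained by: σ = (2, 0, 1).
Answer: det⊕(A) = 70; verdict: NONSINGULAR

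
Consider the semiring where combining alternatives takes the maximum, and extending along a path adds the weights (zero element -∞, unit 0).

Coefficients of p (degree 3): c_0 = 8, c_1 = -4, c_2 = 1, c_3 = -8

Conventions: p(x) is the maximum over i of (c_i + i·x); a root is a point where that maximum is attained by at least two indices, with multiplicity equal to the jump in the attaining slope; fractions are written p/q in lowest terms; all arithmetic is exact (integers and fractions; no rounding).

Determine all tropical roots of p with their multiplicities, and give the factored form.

hull edge (i=0, c=8) to (i=2, c=1): slope -7/2, span 2
hull edge (i=2, c=1) to (i=3, c=-8): slope -9, span 1
Factored form: p(x) = -8 ⊗ (x ⊕ 7/2) ⊗ (x ⊕ 7/2) ⊗ (x ⊕ 9)
Answer: roots = 7/2 (mult 2), 9 (mult 1)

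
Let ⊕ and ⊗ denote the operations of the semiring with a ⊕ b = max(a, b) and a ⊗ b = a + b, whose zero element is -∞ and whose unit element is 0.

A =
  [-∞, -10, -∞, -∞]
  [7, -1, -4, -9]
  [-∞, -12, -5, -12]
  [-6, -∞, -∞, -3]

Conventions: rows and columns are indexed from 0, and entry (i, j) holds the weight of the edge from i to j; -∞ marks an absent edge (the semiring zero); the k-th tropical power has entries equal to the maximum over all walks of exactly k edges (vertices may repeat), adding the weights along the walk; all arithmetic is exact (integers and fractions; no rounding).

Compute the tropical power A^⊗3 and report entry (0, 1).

A^⊗2:
  [-3, -11, -14, -19]
  [6, -2, -5, -10]
  [-5, -13, -10, -15]
  [-9, -16, -∞, -6]
A^⊗3:
  [-4, -12, -15, -20]
  [5, -3, -6, -11]
  [-6, -14, -15, -18]
  [-9, -17, -20, -9]
Key observation: the optimum is the walk 0->1->1->1, with weight (-10) + (-1) + (-1) = -12.
Optimal value attained by: walk 0->1->1->1.
Answer: (A^⊗3)[0][1] = -12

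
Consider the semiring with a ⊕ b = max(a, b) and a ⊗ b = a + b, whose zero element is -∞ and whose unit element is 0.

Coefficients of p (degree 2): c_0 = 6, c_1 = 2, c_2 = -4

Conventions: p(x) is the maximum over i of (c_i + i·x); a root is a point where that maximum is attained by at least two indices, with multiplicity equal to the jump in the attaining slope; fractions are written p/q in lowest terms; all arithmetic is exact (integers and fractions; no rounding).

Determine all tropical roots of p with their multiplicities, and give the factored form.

hull edge (i=0, c=6) to (i=1, c=2): slope -4, span 1
hull edge (i=1, c=2) to (i=2, c=-4): slope -6, span 1
Factored form: p(x) = -4 ⊗ (x ⊕ 4) ⊗ (x ⊕ 6)
Answer: roots = 4 (mult 1), 6 (mult 1)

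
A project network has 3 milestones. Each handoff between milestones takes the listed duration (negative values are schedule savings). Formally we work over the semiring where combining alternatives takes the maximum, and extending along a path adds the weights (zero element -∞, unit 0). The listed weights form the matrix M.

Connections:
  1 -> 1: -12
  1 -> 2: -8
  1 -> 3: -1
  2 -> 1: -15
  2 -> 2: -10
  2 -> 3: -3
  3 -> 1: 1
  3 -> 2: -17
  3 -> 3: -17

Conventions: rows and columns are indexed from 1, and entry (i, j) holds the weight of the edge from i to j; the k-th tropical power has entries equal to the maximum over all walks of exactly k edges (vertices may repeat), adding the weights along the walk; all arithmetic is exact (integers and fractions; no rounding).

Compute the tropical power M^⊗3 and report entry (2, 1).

M^⊗2:
  [0, -18, -11]
  [-2, -20, -13]
  [-11, -7, 0]
M^⊗3:
  [-10, -8, -1]
  [-12, -10, -3]
  [1, -17, -10]
Key observation: the optimum is the walk 2->2->3->1, with weight (-10) + (-3) + 1 = -12.
Optimal value attained by: walk 2->2->3->1.
Answer: (M^⊗3)[2][1] = -12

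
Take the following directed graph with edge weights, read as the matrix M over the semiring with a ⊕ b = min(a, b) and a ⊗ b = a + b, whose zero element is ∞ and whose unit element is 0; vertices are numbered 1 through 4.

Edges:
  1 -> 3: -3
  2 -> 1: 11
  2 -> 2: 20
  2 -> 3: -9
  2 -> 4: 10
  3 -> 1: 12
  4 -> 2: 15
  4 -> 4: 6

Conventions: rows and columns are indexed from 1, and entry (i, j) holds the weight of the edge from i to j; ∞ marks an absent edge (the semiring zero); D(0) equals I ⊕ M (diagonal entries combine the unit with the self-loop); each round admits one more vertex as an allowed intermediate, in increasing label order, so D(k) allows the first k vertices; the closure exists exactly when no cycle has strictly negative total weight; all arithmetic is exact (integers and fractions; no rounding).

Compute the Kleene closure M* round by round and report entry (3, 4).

D(0):
  [0, ∞, -3, ∞]
  [11, 0, -9, 10]
  [12, ∞, 0, ∞]
  [∞, 15, ∞, 0]
D(1):
  [0, ∞, -3, ∞]
  [11, 0, -9, 10]
  [12, ∞, 0, ∞]
  [∞, 15, ∞, 0]
D(2):
  [0, ∞, -3, ∞]
  [11, 0, -9, 10]
  [12, ∞, 0, ∞]
  [26, 15, 6, 0]
D(3):
  [0, ∞, -3, ∞]
  [3, 0, -9, 10]
  [12, ∞, 0, ∞]
  [18, 15, 6, 0]
D(4):
  [0, ∞, -3, ∞]
  [3, 0, -9, 10]
  [12, ∞, 0, ∞]
  [18, 15, 6, 0]
Answer: M*[3][4] = ∞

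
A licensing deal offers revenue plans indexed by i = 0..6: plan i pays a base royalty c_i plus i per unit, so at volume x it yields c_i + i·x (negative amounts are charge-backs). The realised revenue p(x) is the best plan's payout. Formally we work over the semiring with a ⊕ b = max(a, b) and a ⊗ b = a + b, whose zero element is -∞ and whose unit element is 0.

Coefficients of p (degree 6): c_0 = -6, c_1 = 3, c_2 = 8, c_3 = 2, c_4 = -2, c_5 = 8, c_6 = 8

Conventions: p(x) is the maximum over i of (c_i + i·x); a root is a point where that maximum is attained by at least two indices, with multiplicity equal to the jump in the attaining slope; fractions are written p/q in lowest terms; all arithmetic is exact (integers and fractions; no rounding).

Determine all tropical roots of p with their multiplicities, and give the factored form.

hull edge (i=0, c=-6) to (i=1, c=3): slope 9, span 1
hull edge (i=1, c=3) to (i=2, c=8): slope 5, span 1
hull edge (i=2, c=8) to (i=6, c=8): slope 0, span 4
Factored form: p(x) = 8 ⊗ (x ⊕ (-9)) ⊗ (x ⊕ (-5)) ⊗ (x ⊕ 0) ⊗ (x ⊕ 0) ⊗ (x ⊕ 0) ⊗ (x ⊕ 0)
Answer: roots = -9 (mult 1), -5 (mult 1), 0 (mult 4)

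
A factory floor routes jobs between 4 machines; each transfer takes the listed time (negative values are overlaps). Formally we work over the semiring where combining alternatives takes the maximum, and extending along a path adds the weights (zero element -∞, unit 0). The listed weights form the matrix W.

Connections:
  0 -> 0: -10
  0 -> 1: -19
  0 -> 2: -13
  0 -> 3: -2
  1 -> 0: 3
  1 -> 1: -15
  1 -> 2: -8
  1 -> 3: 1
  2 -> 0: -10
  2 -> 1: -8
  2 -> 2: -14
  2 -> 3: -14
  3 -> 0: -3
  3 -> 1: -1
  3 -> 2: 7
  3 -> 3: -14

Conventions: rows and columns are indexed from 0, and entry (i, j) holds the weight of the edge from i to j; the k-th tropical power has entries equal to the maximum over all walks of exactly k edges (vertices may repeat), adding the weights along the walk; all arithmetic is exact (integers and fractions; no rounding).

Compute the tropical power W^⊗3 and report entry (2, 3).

W^⊗2:
  [-5, -3, 5, -12]
  [-2, 0, 8, 1]
  [-5, -15, -7, -7]
  [2, -1, -7, 0]
W^⊗3:
  [0, -3, -5, -2]
  [3, 0, 8, 1]
  [-10, -8, 0, -7]
  [2, -1, 7, 0]
Key observation: the optimum is the walk 2->1->0->3, with weight (-8) + 3 + (-2) = -7.
Optimal value attained by: walk 2->1->0->3.
Answer: (W^⊗3)[2][3] = -7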